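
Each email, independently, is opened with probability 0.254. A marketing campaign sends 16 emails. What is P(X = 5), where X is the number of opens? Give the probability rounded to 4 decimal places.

0.1839

X ~ Binomial(n=16, p=0.254).
P(X=5) = C(16,5) · p^5 · (1−p)^11
= 4368 · 0.0010572 · 0.039822 = 0.183899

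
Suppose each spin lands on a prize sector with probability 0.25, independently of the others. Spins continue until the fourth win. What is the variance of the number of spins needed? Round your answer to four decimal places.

48.0000

Y = total spins until the fourth success; negative binomial with r=4, p=0.25.
Var(Y) = r(1−p)/p² = 4·0.75 / 0.25² = 48.000000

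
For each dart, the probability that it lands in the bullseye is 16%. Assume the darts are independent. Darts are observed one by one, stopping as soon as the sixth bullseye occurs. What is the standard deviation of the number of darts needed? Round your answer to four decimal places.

Y = total darts until the sixth success; negative binomial with r=6, p=0.16.
SD(Y) = √[r(1−p)/p²] = √(196.875000) = 14.031215

14.0312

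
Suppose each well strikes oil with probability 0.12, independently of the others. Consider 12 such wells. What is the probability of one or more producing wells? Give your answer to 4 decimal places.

P(at least one) = 1 − P(none) = 1 − (1 − 0.12)^12
= 1 − 0.215671 = 0.784329

0.7843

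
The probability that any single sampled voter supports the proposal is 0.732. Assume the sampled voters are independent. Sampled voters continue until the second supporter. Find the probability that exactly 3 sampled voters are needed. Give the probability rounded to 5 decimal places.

0.28720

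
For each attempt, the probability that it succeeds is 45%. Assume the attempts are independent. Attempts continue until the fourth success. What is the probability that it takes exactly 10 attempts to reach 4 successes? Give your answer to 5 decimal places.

0.09535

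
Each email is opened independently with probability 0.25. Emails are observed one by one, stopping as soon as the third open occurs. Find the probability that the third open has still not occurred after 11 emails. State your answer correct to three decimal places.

Needing more than 11 emails ⇔ fewer than 3 successes in the first 11. With X ~ Binomial(11, 0.25), P(Y > 11) = P(X ≤ 2).
  k=0: C(11,0)·0.25^0·0.75^11 = 0.04224
  k=1: C(11,1)·0.25^1·0.75^10 = 0.15486
  k=2: C(11,2)·0.25^2·0.75^9 = 0.25810
P(X ≤ 2) = 0.45520

0.455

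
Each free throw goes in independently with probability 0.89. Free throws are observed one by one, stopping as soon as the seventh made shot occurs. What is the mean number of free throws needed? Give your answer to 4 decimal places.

Y = total free throws until the seventh success; negative binomial with r=7, p=0.89.
E[Y] = r / p = 7 / 0.89 = 7.865169

7.8652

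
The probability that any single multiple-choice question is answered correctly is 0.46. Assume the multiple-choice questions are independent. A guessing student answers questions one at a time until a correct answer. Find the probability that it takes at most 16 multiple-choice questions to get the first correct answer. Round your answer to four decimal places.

Y = number of multiple-choice questions to the first success; geometric, p = 0.46.
P(Y ≤ 16) = 1 − (1−p)^16 = 1 − 0.000052 = 0.999948

0.9999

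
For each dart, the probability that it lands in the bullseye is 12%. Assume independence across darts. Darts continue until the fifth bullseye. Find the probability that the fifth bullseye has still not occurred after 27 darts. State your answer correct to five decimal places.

Needing more than 27 darts ⇔ fewer than 5 successes in the first 27. With X ~ Binomial(27, 0.12), P(Y > 27) = P(X ≤ 4).
  k=0: C(27,0)·0.12^0·0.88^27 = 0.0316980
  k=1: C(27,1)·0.12^1·0.88^26 = 0.1167063
  k=2: C(27,2)·0.12^2·0.88^25 = 0.2068885
  k=3: C(27,3)·0.12^3·0.88^24 = 0.2351006
  k=4: C(27,4)·0.12^4·0.88^23 = 0.1923550
P(X ≤ 4) = 0.7827485

0.78275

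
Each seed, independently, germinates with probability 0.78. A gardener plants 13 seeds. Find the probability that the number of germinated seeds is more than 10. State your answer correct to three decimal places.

0.430

X ~ Binomial(13, 0.78); P(X ≥ 11) = Σ C(13,k) p^k (1−p)^(13−k) over k:
  k=11: C(13,11)·0.78^11·0.22^2 = 0.24546
  k=12: C(13,12)·0.78^12·0.22^1 = 0.14504
  k=13: C(13,13)·0.78^13·0.22^0 = 0.03956
Total = 0.43006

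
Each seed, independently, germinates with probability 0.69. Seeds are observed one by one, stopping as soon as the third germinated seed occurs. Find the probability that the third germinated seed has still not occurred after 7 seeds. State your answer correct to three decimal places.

0.033

Needing more than 7 seeds ⇔ fewer than 3 successes in the first 7. With X ~ Binomial(7, 0.69), P(Y > 7) = P(X ≤ 2).
  k=0: C(7,0)·0.69^0·0.31^7 = 0.00028
  k=1: C(7,1)·0.69^1·0.31^6 = 0.00429
  k=2: C(7,2)·0.69^2·0.31^5 = 0.02862
P(X ≤ 2) = 0.03319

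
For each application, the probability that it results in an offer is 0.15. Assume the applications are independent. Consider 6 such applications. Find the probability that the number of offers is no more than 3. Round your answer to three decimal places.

0.994

X ~ Binomial(6, 0.15); P(X ≤ 3) = Σ C(6,k) p^k (1−p)^(6−k) over k:
  k=0: C(6,0)·0.15^0·0.85^6 = 0.37715
  k=1: C(6,1)·0.15^1·0.85^5 = 0.39933
  k=2: C(6,2)·0.15^2·0.85^4 = 0.17618
  k=3: C(6,3)·0.15^3·0.85^3 = 0.04145
Total = 0.99411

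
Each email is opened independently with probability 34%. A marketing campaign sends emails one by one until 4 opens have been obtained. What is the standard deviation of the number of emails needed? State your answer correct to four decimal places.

4.7788

Y = total emails until the fourth success; negative binomial with r=4, p=0.34.
SD(Y) = √[r(1−p)/p²] = √(22.837370) = 4.778846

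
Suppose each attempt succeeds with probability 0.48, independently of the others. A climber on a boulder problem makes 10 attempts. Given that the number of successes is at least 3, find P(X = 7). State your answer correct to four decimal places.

0.1065

X ~ Binomial(10, 0.48). Want P(X=7 | X≥3) = P(X=7) / P(X≥3).
P(X=7) = C(10,7)·0.48^7·0.52^3 = 0.099056
P(X≥3) = 1 − 0.001446 − 0.013344 − 0.055427 = 0.929784
Ratio = 0.099056 / 0.929784 = 0.106536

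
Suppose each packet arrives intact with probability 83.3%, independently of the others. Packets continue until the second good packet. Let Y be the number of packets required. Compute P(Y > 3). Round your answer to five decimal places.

0.07435

Needing more than 3 packets ⇔ fewer than 2 successes in the first 3. With X ~ Binomial(3, 0.833), P(Y > 3) = P(X ≤ 1).
  k=0: C(3,0)·0.833^0·0.167^3 = 0.0046575
  k=1: C(3,1)·0.833^1·0.167^2 = 0.0696946
P(X ≤ 1) = 0.0743521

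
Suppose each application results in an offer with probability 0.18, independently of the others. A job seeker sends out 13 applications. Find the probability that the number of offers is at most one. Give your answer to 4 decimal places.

X ~ Binomial(13, 0.18); P(X ≤ 1) = Σ C(13,k) p^k (1−p)^(13−k) over k:
  k=0: C(13,0)·0.18^0·0.82^13 = 0.075784
  k=1: C(13,1)·0.18^1·0.82^12 = 0.216263
Total = 0.292047

0.2920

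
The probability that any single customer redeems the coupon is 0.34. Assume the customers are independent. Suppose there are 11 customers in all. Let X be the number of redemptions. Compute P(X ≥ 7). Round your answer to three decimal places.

0.043

X ~ Binomial(11, 0.34); P(X ≥ 7) = Σ C(11,k) p^k (1−p)^(11−k) over k:
  k=7: C(11,7)·0.34^7·0.66^4 = 0.03289
  k=8: C(11,8)·0.34^8·0.66^3 = 0.00847
  k=9: C(11,9)·0.34^9·0.66^2 = 0.00145
  k=10: C(11,10)·0.34^10·0.66^1 = 0.00015
  k=11: C(11,11)·0.34^11·0.66^0 = 0.00001
Total = 0.04297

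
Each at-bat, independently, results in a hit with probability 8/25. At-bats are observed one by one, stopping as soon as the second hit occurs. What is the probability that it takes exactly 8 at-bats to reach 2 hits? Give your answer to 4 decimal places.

Y = trial on which the second success occurs; negative binomial, r=2, p=0.32.
P(Y=8) = C(7,1) · p^2 · (1−p)^6
= 7 · 0.1024 · 0.098867 = 0.070868

0.0709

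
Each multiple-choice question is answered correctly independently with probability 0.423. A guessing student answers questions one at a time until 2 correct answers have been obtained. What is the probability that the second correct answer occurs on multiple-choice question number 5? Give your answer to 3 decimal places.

0.137

Y = trial on which the second success occurs; negative binomial, r=2, p=0.423.
P(Y=5) = C(4,1) · p^2 · (1−p)^3
= 4 · 0.17893 · 0.1921 = 0.13749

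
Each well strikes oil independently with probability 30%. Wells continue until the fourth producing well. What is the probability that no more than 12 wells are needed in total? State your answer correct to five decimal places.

0.50748

Finishing within 12 wells ⇔ at least 4 successes in the first 12. With X ~ Binomial(12, 0.30), P(Y ≤ 12) = 1 − P(X ≤ 3).
  k=0: C(12,0)·0.30^0·0.70^12 = 0.0138413
  k=1: C(12,1)·0.30^1·0.70^11 = 0.0711838
  k=2: C(12,2)·0.30^2·0.70^10 = 0.1677903
  k=3: C(12,3)·0.30^3·0.70^9 = 0.2397004
1 − 0.4925158 = 0.5074842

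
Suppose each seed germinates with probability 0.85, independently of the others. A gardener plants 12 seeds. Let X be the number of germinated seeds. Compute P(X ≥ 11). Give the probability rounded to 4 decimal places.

X ~ Binomial(12, 0.85); P(X ≥ 11) = Σ C(12,k) p^k (1−p)^(12−k) over k:
  k=11: C(12,11)·0.85^11·0.15^1 = 0.301218
  k=12: C(12,12)·0.85^12·0.15^0 = 0.142242
Total = 0.443460

0.4435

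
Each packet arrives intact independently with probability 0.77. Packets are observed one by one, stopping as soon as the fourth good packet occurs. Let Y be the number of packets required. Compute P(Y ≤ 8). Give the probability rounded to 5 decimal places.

Finishing within 8 packets ⇔ at least 4 successes in the first 8. With X ~ Binomial(8, 0.77), P(Y ≤ 8) = 1 − P(X ≤ 3).
  k=0: C(8,0)·0.77^0·0.23^8 = 0.0000078
  k=1: C(8,1)·0.77^1·0.23^7 = 0.0002097
  k=2: C(8,2)·0.77^2·0.23^6 = 0.0024576
  k=3: C(8,3)·0.77^3·0.23^5 = 0.0164551
1 − 0.0191302 = 0.9808698

0.98087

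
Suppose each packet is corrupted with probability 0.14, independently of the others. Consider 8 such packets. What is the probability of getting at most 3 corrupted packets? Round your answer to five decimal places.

0.98321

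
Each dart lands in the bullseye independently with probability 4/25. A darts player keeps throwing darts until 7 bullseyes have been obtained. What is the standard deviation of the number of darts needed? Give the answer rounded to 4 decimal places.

15.1554

Y = total darts until the seventh success; negative binomial with r=7, p=0.16.
SD(Y) = √[r(1−p)/p²] = √(229.687500) = 15.155445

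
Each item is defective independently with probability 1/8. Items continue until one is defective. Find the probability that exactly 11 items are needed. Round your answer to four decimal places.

0.0329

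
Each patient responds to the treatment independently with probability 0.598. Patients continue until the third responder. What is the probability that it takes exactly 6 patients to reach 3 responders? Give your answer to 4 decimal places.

0.1389

Y = trial on which the third success occurs; negative binomial, r=3, p=0.598.
P(Y=6) = C(5,2) · p^3 · (1−p)^3
= 10 · 0.21385 · 0.064965 = 0.138925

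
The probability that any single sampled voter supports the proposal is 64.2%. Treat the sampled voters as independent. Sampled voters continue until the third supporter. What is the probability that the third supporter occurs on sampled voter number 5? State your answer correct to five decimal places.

Y = trial on which the third success occurs; negative binomial, r=3, p=0.642.
P(Y=5) = C(4,2) · p^3 · (1−p)^2
= 6 · 0.26461 · 0.12816 = 0.2034803

0.20348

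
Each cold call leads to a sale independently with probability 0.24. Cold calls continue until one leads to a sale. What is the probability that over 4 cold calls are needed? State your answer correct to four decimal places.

0.3336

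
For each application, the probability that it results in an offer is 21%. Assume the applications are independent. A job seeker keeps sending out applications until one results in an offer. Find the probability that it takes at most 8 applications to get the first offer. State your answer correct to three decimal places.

0.848

Y = number of applications to the first success; geometric, p = 0.21.
P(Y ≤ 8) = 1 − (1−p)^8 = 1 − 0.15171 = 0.84829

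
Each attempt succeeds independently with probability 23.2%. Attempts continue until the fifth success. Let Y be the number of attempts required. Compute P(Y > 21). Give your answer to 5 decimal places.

0.44228

Needing more than 21 attempts ⇔ fewer than 5 successes in the first 21. With X ~ Binomial(21, 0.232), P(Y > 21) = P(X ≤ 4).
  k=0: C(21,0)·0.232^0·0.768^21 = 0.0039137
  k=1: C(21,1)·0.232^1·0.768^20 = 0.0248274
  k=2: C(21,2)·0.232^2·0.768^19 = 0.0749995
  k=3: C(21,3)·0.232^3·0.768^18 = 0.1434887
  k=4: C(21,4)·0.232^4·0.768^17 = 0.1950549
P(X ≤ 4) = 0.4422842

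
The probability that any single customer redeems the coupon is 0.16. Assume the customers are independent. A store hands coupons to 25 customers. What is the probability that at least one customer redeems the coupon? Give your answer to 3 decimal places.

P(at least one) = 1 − P(none) = 1 − (1 − 0.16)^25
= 1 − 0.01279 = 0.98721

0.987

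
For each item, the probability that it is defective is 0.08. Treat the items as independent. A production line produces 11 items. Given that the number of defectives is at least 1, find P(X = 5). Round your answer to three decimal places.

X ~ Binomial(11, 0.08). Want P(X=5 | X≥1) = P(X=5) / P(X≥1).
P(X=5) = C(11,5)·0.08^5·0.92^6 = 0.00092
P(X≥1) = 1 − 0.39964 = 0.60036
Ratio = 0.00092 / 0.60036 = 0.00153

0.002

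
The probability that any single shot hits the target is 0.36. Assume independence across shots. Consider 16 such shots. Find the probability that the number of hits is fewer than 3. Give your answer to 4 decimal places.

0.0380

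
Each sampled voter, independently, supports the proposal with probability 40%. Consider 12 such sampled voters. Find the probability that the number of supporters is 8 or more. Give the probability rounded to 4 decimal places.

0.0573

X ~ Binomial(12, 0.40); P(X ≥ 8) = Σ C(12,k) p^k (1−p)^(12−k) over k:
  k=8: C(12,8)·0.40^8·0.60^4 = 0.042043
  k=9: C(12,9)·0.40^9·0.60^3 = 0.012457
  k=10: C(12,10)·0.40^10·0.60^2 = 0.002491
  k=11: C(12,11)·0.40^11·0.60^1 = 0.000302
  k=12: C(12,12)·0.40^12·0.60^0 = 0.000017
Total = 0.057310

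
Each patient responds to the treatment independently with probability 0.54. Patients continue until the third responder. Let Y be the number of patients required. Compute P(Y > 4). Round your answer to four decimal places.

0.6252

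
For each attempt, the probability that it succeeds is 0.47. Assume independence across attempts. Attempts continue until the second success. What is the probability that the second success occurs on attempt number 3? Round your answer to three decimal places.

Y = trial on which the second success occurs; negative binomial, r=2, p=0.47.
P(Y=3) = C(2,1) · p^2 · (1−p)^1
= 2 · 0.2209 · 0.53 = 0.23415

0.234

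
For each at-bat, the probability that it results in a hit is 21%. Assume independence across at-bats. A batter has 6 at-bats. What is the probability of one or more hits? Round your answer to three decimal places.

P(at least one) = 1 − P(none) = 1 − (1 − 0.21)^6
= 1 − 0.24309 = 0.75691

0.757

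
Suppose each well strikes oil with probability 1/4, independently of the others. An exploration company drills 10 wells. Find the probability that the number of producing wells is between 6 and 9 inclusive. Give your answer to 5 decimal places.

0.01973

X ~ Binomial(10, 0.25); P(6 ≤ X ≤ 9) = Σ C(10,k) p^k (1−p)^(10−k) over k:
  k=6: C(10,6)·0.25^6·0.75^4 = 0.0162220
  k=7: C(10,7)·0.25^7·0.75^3 = 0.0030899
  k=8: C(10,8)·0.25^8·0.75^2 = 0.0003862
  k=9: C(10,9)·0.25^9·0.75^1 = 0.0000286
Total = 0.0197268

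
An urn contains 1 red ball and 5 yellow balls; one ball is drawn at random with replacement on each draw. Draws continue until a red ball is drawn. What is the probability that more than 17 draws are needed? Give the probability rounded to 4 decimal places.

Y = number of draws to the first success; geometric, p = 0.166667.
P(Y > 17) = P(first 17 all fail) = (1−p)^17 = 0.045073

0.0451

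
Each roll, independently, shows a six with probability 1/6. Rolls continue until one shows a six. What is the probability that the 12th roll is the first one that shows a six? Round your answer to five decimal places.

0.02243

Geometric (trials to first success), p = 0.166667.
P(Y = 12) = (1−p)^11 · p = 0.13459 · 0.166667 = 0.0224313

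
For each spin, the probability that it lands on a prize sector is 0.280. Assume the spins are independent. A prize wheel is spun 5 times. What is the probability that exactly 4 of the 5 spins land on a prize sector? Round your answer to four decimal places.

X ~ Binomial(n=5, p=0.28).
P(X=4) = C(5,4) · p^4 · (1−p)^1
= 5 · 0.0061466 · 0.72 = 0.022128

0.0221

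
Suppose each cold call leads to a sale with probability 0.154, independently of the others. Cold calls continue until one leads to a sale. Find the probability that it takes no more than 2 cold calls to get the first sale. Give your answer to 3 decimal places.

0.284

Y = number of cold calls to the first success; geometric, p = 0.154.
P(Y ≤ 2) = 1 − (1−p)^2 = 1 − 0.71572 = 0.28428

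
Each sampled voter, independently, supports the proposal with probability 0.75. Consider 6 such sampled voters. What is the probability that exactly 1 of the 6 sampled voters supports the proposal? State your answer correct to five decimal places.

0.00439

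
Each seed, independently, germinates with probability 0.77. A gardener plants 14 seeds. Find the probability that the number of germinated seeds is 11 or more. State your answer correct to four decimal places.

X ~ Binomial(14, 0.77); P(X ≥ 11) = Σ C(14,k) p^k (1−p)^(14−k) over k:
  k=11: C(14,11)·0.77^11·0.23^3 = 0.249852
  k=12: C(14,12)·0.77^12·0.23^2 = 0.209115
  k=13: C(14,13)·0.77^13·0.23^1 = 0.107705
  k=14: C(14,14)·0.77^14·0.23^0 = 0.025756
Total = 0.592428

0.5924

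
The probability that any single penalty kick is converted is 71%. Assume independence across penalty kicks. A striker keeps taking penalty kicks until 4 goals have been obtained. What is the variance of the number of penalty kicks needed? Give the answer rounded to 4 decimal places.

2.3011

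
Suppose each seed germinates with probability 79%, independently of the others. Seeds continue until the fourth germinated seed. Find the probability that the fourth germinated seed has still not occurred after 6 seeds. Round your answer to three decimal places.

0.112

Needing more than 6 seeds ⇔ fewer than 4 successes in the first 6. With X ~ Binomial(6, 0.79), P(Y > 6) = P(X ≤ 3).
  k=0: C(6,0)·0.79^0·0.21^6 = 0.00009
  k=1: C(6,1)·0.79^1·0.21^5 = 0.00194
  k=2: C(6,2)·0.79^2·0.21^4 = 0.01821
  k=3: C(6,3)·0.79^3·0.21^3 = 0.09132
P(X ≤ 3) = 0.11155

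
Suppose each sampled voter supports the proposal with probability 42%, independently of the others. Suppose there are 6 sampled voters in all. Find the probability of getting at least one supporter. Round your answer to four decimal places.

0.9619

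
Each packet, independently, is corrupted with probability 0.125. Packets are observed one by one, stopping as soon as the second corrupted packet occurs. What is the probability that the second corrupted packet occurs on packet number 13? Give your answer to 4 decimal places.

0.0432

Y = trial on which the second success occurs; negative binomial, r=2, p=0.125.
P(Y=13) = C(12,1) · p^2 · (1−p)^11
= 12 · 0.015625 · 0.23019 = 0.043161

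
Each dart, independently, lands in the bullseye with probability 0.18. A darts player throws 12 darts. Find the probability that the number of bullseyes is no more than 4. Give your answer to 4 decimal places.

X ~ Binomial(12, 0.18); P(X ≤ 4) = Σ C(12,k) p^k (1−p)^(12−k) over k:
  k=0: C(12,0)·0.18^0·0.82^12 = 0.092420
  k=1: C(12,1)·0.18^1·0.82^11 = 0.243448
  k=2: C(12,2)·0.18^2·0.82^10 = 0.293919
  k=3: C(12,3)·0.18^3·0.82^9 = 0.215063
  k=4: C(12,4)·0.18^4·0.82^8 = 0.106220
Total = 0.951069

0.9511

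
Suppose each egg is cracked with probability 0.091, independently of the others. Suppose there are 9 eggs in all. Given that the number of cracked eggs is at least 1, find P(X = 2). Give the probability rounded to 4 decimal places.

0.2653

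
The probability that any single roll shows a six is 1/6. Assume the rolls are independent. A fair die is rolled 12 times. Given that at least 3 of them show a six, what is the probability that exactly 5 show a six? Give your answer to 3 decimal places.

X ~ Binomial(12, 0.166667). Want P(X=5 | X≥3) = P(X=5) / P(X≥3).
P(X=5) = C(12,5)·0.166667^5·0.833333^7 = 0.02842
P(X≥3) = 1 − 0.11216 − 0.26918 − 0.29609 = 0.32257
Ratio = 0.02842 / 0.32257 = 0.08812

0.088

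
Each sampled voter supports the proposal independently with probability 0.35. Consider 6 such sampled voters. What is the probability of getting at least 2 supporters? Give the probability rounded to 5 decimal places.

X ~ Binomial(6, 0.35); P(X ≥ 2) = Σ C(6,k) p^k (1−p)^(6−k) over k:
  k=2: C(6,2)·0.35^2·0.65^4 = 0.3280052
  k=3: C(6,3)·0.35^3·0.65^3 = 0.2354909
  k=4: C(6,4)·0.35^4·0.65^2 = 0.0951021
  k=5: C(6,5)·0.35^5·0.65^1 = 0.0204835
  k=6: C(6,6)·0.35^6·0.65^0 = 0.0018383
Total = 0.6809201

0.68092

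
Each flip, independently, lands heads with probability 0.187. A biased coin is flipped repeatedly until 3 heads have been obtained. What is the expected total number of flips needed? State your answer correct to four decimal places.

Y = total flips until the third success; negative binomial with r=3, p=0.187.
E[Y] = r / p = 3 / 0.187 = 16.042781

16.0428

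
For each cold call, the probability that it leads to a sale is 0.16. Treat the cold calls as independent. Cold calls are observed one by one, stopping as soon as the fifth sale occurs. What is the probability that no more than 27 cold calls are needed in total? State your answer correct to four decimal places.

Finishing within 27 cold calls ⇔ at least 5 successes in the first 27. With X ~ Binomial(27, 0.16), P(Y ≤ 27) = 1 − P(X ≤ 4).
  k=0: C(27,0)·0.16^0·0.84^27 = 0.009027
  k=1: C(27,1)·0.16^1·0.84^26 = 0.046424
  k=2: C(27,2)·0.16^2·0.84^25 = 0.114955
  k=3: C(27,3)·0.16^3·0.84^24 = 0.182469
  k=4: C(27,4)·0.16^4·0.84^23 = 0.208536
1 − 0.561411 = 0.438589

0.4386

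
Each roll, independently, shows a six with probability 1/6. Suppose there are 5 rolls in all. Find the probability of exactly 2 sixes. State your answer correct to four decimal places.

0.1608

X ~ Binomial(n=5, p=0.166667).
P(X=2) = C(5,2) · p^2 · (1−p)^3
= 10 · 0.027778 · 0.5787 = 0.160751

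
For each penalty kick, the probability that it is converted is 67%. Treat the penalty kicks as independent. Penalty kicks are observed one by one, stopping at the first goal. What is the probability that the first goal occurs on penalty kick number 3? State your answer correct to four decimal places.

0.0730

Geometric (trials to first success), p = 0.67.
P(Y = 3) = (1−p)^2 · p = 0.1089 · 0.67 = 0.072963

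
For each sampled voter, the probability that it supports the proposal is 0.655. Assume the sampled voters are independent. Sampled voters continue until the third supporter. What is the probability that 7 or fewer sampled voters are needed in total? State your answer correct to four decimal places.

Finishing within 7 sampled voters ⇔ at least 3 successes in the first 7. With X ~ Binomial(7, 0.655), P(Y ≤ 7) = 1 − P(X ≤ 2).
  k=0: C(7,0)·0.655^0·0.345^7 = 0.000582
  k=1: C(7,1)·0.655^1·0.345^6 = 0.007731
  k=2: C(7,2)·0.655^2·0.345^5 = 0.044035
1 − 0.052348 = 0.947652

0.9477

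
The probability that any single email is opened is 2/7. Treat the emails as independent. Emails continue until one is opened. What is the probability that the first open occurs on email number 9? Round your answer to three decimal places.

0.019

Geometric (trials to first success), p = 0.285714.
P(Y = 9) = (1−p)^8 · p = 0.06776 · 0.285714 = 0.01936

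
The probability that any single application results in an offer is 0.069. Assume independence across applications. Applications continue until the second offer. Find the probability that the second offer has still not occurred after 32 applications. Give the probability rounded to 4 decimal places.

Needing more than 32 applications ⇔ fewer than 2 successes in the first 32. With X ~ Binomial(32, 0.069), P(Y > 32) = P(X ≤ 1).
  k=0: C(32,0)·0.069^0·0.931^32 = 0.101482
  k=1: C(32,1)·0.069^1·0.931^31 = 0.240680
P(X ≤ 1) = 0.342162

0.3422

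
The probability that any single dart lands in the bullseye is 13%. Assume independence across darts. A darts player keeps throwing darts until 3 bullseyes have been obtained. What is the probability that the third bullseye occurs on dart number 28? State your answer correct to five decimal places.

Y = trial on which the third success occurs; negative binomial, r=3, p=0.13.
P(Y=28) = C(27,2) · p^3 · (1−p)^25
= 351 · 0.002197 · 0.03076 = 0.0237202

0.02372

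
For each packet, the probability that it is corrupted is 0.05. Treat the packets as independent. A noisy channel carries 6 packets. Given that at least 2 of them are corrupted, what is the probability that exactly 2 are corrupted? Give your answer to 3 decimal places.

0.932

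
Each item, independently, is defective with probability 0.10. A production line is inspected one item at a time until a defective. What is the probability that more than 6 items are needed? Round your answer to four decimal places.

Y = number of items to the first success; geometric, p = 0.10.
P(Y > 6) = P(first 6 all fail) = (1−p)^6 = 0.531441

0.5314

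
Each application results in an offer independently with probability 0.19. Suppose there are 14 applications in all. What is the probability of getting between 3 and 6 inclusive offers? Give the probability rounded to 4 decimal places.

0.5050

X ~ Binomial(14, 0.19); P(3 ≤ X ≤ 6) = Σ C(14,k) p^k (1−p)^(14−k) over k:
  k=3: C(14,3)·0.19^3·0.81^11 = 0.245865
  k=4: C(14,4)·0.19^4·0.81^10 = 0.158598
  k=5: C(14,5)·0.19^5·0.81^9 = 0.074404
  k=6: C(14,6)·0.19^6·0.81^8 = 0.026179
Total = 0.505047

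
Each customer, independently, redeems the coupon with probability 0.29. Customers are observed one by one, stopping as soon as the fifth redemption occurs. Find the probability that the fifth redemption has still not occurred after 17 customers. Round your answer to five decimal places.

Needing more than 17 customers ⇔ fewer than 5 successes in the first 17. With X ~ Binomial(17, 0.29), P(Y > 17) = P(X ≤ 4).
  k=0: C(17,0)·0.29^0·0.71^17 = 0.0029607
  k=1: C(17,1)·0.29^1·0.71^16 = 0.0205580
  k=2: C(17,2)·0.29^2·0.71^15 = 0.0671754
  k=3: C(17,3)·0.29^3·0.71^14 = 0.1371892
  k=4: C(17,4)·0.29^4·0.71^13 = 0.1961225
P(X ≤ 4) = 0.4240057

0.42401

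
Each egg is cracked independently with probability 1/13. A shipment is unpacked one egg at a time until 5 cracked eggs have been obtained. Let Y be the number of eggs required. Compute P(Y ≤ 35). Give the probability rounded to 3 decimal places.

0.128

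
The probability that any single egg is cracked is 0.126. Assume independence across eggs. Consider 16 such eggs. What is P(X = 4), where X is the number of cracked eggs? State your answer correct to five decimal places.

0.09114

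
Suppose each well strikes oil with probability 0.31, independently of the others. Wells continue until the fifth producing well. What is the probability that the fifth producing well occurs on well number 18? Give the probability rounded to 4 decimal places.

Y = trial on which the fifth success occurs; negative binomial, r=5, p=0.31.
P(Y=18) = C(17,4) · p^5 · (1−p)^13
= 2380 · 0.0028629 · 0.008036 = 0.054755

0.0548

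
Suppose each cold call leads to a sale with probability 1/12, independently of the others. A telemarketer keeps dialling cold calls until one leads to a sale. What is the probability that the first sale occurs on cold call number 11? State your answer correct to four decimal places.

0.0349

Geometric (trials to first success), p = 0.083333.
P(Y = 11) = (1−p)^10 · p = 0.4189 · 0.083333 = 0.034909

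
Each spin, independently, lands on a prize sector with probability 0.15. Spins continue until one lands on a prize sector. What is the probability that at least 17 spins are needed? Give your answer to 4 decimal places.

Y = number of spins to the first success; geometric, p = 0.15.
P(Y > 16) = P(first 16 all fail) = (1−p)^16 = 0.074251

0.0743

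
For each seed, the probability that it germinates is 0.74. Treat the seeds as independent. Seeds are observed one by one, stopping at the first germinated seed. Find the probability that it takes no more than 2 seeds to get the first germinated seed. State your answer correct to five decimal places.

Y = number of seeds to the first success; geometric, p = 0.74.
P(Y ≤ 2) = 1 − (1−p)^2 = 1 − 0.0676000 = 0.9324000

0.93240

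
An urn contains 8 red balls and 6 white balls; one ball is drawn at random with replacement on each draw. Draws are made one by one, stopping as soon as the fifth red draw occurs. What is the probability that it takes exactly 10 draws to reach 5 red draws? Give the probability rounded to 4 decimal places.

0.1110

Y = trial on which the fifth success occurs; negative binomial, r=5, p=0.571429.
P(Y=10) = C(9,4) · p^5 · (1−p)^5
= 126 · 0.060927 · 0.014458 = 0.110993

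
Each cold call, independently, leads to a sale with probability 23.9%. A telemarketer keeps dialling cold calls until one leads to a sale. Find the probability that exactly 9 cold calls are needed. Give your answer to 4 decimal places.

0.0269

Geometric (trials to first success), p = 0.239.
P(Y = 9) = (1−p)^8 · p = 0.11248 · 0.239 = 0.026883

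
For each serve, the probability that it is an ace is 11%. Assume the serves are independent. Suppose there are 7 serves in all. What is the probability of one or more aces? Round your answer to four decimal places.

P(at least one) = 1 − P(none) = 1 − (1 − 0.11)^7
= 1 − 0.442313 = 0.557687

0.5577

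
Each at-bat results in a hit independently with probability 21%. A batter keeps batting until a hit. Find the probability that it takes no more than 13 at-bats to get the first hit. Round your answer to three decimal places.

Y = number of at-bats to the first success; geometric, p = 0.21.
P(Y ≤ 13) = 1 − (1−p)^13 = 1 − 0.04668 = 0.95332

0.953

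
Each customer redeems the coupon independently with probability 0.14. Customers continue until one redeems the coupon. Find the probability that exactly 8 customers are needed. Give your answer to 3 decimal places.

0.049

Geometric (trials to first success), p = 0.14.
P(Y = 8) = (1−p)^7 · p = 0.34793 · 0.14 = 0.04871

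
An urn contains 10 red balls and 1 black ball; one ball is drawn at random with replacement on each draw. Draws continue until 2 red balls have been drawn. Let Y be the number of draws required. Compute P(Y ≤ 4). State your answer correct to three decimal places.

0.997

Finishing within 4 draws ⇔ at least 2 successes in the first 4. With X ~ Binomial(4, 0.909091), P(Y ≤ 4) = 1 − P(X ≤ 1).
  k=0: C(4,0)·0.909091^0·0.090909^4 = 0.00007
  k=1: C(4,1)·0.909091^1·0.090909^3 = 0.00273
1 − 0.00280 = 0.99720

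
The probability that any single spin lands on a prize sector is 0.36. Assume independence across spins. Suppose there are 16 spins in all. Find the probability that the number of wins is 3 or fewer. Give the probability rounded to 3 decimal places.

X ~ Binomial(16, 0.36); P(X ≤ 3) = Σ C(16,k) p^k (1−p)^(16−k) over k:
  k=0: C(16,0)·0.36^0·0.64^16 = 0.00079
  k=1: C(16,1)·0.36^1·0.64^15 = 0.00713
  k=2: C(16,2)·0.36^2·0.64^14 = 0.03008
  k=3: C(16,3)·0.36^3·0.64^13 = 0.07897
Total = 0.11697

0.117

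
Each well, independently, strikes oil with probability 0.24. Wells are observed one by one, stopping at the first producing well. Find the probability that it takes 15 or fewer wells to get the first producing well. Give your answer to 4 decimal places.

Y = number of wells to the first success; geometric, p = 0.24.
P(Y ≤ 15) = 1 − (1−p)^15 = 1 − 0.016301 = 0.983699

0.9837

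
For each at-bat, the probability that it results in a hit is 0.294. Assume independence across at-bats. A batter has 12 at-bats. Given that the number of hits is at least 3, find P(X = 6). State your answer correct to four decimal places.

X ~ Binomial(12, 0.294). Want P(X=6 | X≥3) = P(X=6) / P(X≥3).
P(X=6) = C(12,6)·0.294^6·0.706^6 = 0.073890
P(X≥3) = 1 − 0.015334 − 0.076627 − 0.175503 = 0.732536
Ratio = 0.073890 / 0.732536 = 0.100868

0.1009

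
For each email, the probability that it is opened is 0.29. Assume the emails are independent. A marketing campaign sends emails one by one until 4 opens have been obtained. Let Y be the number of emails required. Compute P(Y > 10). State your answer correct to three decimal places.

0.676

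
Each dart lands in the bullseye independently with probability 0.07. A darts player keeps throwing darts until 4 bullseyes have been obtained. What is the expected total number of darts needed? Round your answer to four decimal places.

Y = total darts until the fourth success; negative binomial with r=4, p=0.07.
E[Y] = r / p = 4 / 0.07 = 57.142857

57.1429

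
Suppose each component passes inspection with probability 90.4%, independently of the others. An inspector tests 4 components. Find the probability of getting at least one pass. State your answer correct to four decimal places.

P(at least one) = 1 − P(none) = 1 − (1 − 0.904)^4
= 1 − 0.000085 = 0.999915

0.9999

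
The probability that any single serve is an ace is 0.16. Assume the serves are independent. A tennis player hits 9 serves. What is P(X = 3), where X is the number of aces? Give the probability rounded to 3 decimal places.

0.121

X ~ Binomial(n=9, p=0.16).
P(X=3) = C(9,3) · p^3 · (1−p)^6
= 84 · 0.004096 · 0.3513 = 0.12087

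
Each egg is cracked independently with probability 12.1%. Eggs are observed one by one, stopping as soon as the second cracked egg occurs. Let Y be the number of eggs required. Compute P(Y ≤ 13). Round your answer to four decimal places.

Finishing within 13 eggs ⇔ at least 2 successes in the first 13. With X ~ Binomial(13, 0.121), P(Y ≤ 13) = 1 − P(X ≤ 1).
  k=0: C(13,0)·0.121^0·0.879^13 = 0.187006
  k=1: C(13,1)·0.121^1·0.879^12 = 0.334653
1 − 0.521659 = 0.478341

0.4783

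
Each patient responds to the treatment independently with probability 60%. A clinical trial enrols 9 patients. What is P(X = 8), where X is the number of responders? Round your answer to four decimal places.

X ~ Binomial(n=9, p=0.60).
P(X=8) = C(9,8) · p^8 · (1−p)^1
= 9 · 0.016796 · 0.4 = 0.060466

0.0605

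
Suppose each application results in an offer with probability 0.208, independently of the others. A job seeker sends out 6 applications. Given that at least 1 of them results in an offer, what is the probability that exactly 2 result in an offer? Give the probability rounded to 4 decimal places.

0.3390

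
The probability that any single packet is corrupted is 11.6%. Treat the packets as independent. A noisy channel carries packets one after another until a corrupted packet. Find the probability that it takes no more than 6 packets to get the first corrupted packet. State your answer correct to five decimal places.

Y = number of packets to the first success; geometric, p = 0.116.
P(Y ≤ 6) = 1 − (1−p)^6 = 1 − 0.4772145 = 0.5227855

0.52279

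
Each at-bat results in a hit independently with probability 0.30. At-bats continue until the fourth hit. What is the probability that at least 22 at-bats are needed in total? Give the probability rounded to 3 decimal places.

Needing more than 21 at-bats ⇔ fewer than 4 successes in the first 21. With X ~ Binomial(21, 0.30), P(Y > 21) = P(X ≤ 3).
  k=0: C(21,0)·0.30^0·0.70^21 = 0.00056
  k=1: C(21,1)·0.30^1·0.70^20 = 0.00503
  k=2: C(21,2)·0.30^2·0.70^19 = 0.02154
  k=3: C(21,3)·0.30^3·0.70^18 = 0.05848
P(X ≤ 3) = 0.08561

0.086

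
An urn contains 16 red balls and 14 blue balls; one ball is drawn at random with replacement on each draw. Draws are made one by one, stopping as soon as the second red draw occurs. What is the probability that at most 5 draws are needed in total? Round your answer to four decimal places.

Finishing within 5 draws ⇔ at least 2 successes in the first 5. With X ~ Binomial(5, 0.533333), P(Y ≤ 5) = 1 − P(X ≤ 1).
  k=0: C(5,0)·0.533333^0·0.466667^5 = 0.022133
  k=1: C(5,1)·0.533333^1·0.466667^4 = 0.126472
1 − 0.148605 = 0.851395

0.8514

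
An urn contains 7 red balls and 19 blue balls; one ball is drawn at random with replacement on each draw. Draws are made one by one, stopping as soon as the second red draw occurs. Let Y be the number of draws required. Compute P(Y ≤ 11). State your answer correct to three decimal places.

0.840

Finishing within 11 draws ⇔ at least 2 successes in the first 11. With X ~ Binomial(11, 0.269231), P(Y ≤ 11) = 1 − P(X ≤ 1).
  k=0: C(11,0)·0.269231^0·0.730769^11 = 0.03174
  k=1: C(11,1)·0.269231^1·0.730769^10 = 0.12862
1 − 0.16036 = 0.83964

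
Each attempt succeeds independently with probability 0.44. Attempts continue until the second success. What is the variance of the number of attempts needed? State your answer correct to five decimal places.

Y = total attempts until the second success; negative binomial with r=2, p=0.44.
Var(Y) = r(1−p)/p² = 2·0.56 / 0.44² = 5.7851240

5.78512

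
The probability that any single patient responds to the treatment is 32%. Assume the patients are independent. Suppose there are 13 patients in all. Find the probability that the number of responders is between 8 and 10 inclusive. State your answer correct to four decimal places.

0.0270

X ~ Binomial(13, 0.32); P(8 ≤ X ≤ 10) = Σ C(13,k) p^k (1−p)^(13−k) over k:
  k=8: C(13,8)·0.32^8·0.68^5 = 0.020574
  k=9: C(13,9)·0.32^9·0.68^4 = 0.005379
  k=10: C(13,10)·0.32^10·0.68^3 = 0.001012
Total = 0.026966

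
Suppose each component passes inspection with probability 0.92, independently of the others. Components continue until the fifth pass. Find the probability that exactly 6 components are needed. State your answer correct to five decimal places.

0.26363

Y = trial on which the fifth success occurs; negative binomial, r=5, p=0.92.
P(Y=6) = C(5,4) · p^5 · (1−p)^1
= 5 · 0.65908 · 0.08 = 0.2636326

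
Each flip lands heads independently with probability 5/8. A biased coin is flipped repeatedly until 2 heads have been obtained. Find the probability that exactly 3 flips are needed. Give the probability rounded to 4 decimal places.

0.2930

Y = trial on which the second success occurs; negative binomial, r=2, p=0.625.
P(Y=3) = C(2,1) · p^2 · (1−p)^1
= 2 · 0.39062 · 0.375 = 0.292969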